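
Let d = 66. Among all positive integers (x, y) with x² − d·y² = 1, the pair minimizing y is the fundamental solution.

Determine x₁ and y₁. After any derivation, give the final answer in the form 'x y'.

65 8

[8; 8,16] for √66; ℓ=2 ⇒ convergent index 1
a_0=8:  p_0=8·1+0=8,  q_0=8·0+1=1
a_1=8:  p_1=8·8+1=65,  q_1=8·1+0=8
→ (65, 8).  Check: 65²=4225, 66·8²=4224, difference 1.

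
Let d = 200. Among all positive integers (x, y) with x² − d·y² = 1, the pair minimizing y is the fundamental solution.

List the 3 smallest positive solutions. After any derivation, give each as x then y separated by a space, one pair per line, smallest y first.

99 7
19601 1386
3880899 274421

d=200: √d = [14; 7,28] (ℓ=2, even), read p_1/q_1
k=0  a_k=14  p_k/q_k = 14/1
k=1  a_k=7  p_k/q_k = 99/7
(x₁, y₁) = (99, 7);  99² − 200·7² = 1 ✓
n=2: (99,7)∘(99,7) = (99·99+200·7·7, 99·7+7·99) = (19601,1386)
n=3: (19601,1386)∘(99,7) = (99·19601+200·7·1386, 99·1386+7·19601) = (3880899,274421)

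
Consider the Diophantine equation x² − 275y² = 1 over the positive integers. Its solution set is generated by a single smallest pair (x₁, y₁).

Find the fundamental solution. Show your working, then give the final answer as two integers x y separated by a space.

199 12

√275 → a₀=16, period (1,1,2,1,1,32); ℓ=6 even so k=5
step 0: (16, 1)  from 16·(1,0) + (0,1)
step 1: (17, 1)  from 1·(16,1) + (1,0)
step 2: (33, 2)  from 1·(17,1) + (16,1)
step 3: (83, 5)  from 2·(33,2) + (17,1)
step 4: (116, 7)  from 1·(83,5) + (33,2)
step 5: (199, 12)  from 1·(116,7) + (83,5)
(x₁, y₁) = (199, 12);  199² − 275·12² = 1 ✓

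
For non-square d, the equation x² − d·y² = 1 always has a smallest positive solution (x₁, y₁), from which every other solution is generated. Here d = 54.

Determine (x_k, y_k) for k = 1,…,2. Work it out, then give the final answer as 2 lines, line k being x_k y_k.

[7; 2,1,6,1,2,14] for √54; ℓ=6 ⇒ convergent index 5
i=0: a=7 ⇒ p=7, q=1
i=1: a=2 ⇒ p=15, q=2
i=2: a=1 ⇒ p=22, q=3
i=3: a=6 ⇒ p=147, q=20
i=4: a=1 ⇒ p=169, q=23
i=5: a=2 ⇒ p=485, q=66
(x₁, y₁) = (485, 66);  485² − 54·66² = 1 ✓
(x_2, y_2) = (485·485 + 54·66·66, 485·66 + 66·485) = (470449, 64020)

485 66
470449 64020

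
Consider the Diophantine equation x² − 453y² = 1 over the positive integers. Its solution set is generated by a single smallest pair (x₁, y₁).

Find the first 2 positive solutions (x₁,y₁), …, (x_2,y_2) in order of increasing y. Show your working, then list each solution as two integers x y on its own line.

√453 → a₀=21, period (3,1,1,10,14,10,1,1,3,42); ℓ=10 even so k=9
a_0=21:  p_0=21·1+0=21,  q_0=21·0+1=1
a_1=3:  p_1=3·21+1=64,  q_1=3·1+0=3
a_2=1:  p_2=1·64+21=85,  q_2=1·3+1=4
a_3=1:  p_3=1·85+64=149,  q_3=1·4+3=7
…
a_5=14:  p_5=14·1575+149=22199,  q_5=14·74+7=1043
a_6=10:  p_6=10·22199+1575=223565,  q_6=10·1043+74=10504
a_7=1:  p_7=1·223565+22199=245764,  q_7=1·10504+1043=11547
a_8=1:  p_8=1·245764+223565=469329,  q_8=1·11547+10504=22051
a_9=3:  p_9=3·469329+245764=1653751,  q_9=3·22051+11547=77700
fundamental: x₁=1653751, y₁=77700  (since 2734892370001 − 453·6037290000 = 1)
(1653751+77700√453)^2 = 5469784740001 + 256992905400√453

1653751 77700
5469784740001 256992905400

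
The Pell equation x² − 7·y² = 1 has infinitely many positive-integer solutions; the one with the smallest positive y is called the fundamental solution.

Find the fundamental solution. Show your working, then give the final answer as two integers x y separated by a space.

8 3

d=7: √d = [2; 1,1,1,4] (ℓ=4, even), read p_3/q_3
i=0: a=2 ⇒ p=2, q=1
…
i=2: a=1 ⇒ p=5, q=2
i=3: a=1 ⇒ p=8, q=3
→ (8, 3).  Check: 8²=64, 7·3²=63, difference 1.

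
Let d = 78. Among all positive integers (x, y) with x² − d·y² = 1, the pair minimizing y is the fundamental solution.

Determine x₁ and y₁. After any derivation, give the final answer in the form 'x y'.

[8; 1,4,1,16] for √78; ℓ=4 ⇒ convergent index 3
step 0: (8, 1)  from 8·(1,0) + (0,1)
…
step 2: (44, 5)  from 4·(9,1) + (8,1)
step 3: (53, 6)  from 1·(44,5) + (9,1)
→ (53, 6).  Check: 53²=2809, 78·6²=2808, difference 1.

53 6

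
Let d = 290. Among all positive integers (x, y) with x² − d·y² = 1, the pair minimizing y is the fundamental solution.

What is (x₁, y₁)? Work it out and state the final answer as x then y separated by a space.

579 34

d=290: √d = [17; 34] (ℓ=1, odd), read p_1/q_1
i=0: a=17 ⇒ p=17, q=1
i=1: a=34 ⇒ p=579, q=34
fundamental: x₁=579, y₁=34  (since 335241 − 290·1156 = 1)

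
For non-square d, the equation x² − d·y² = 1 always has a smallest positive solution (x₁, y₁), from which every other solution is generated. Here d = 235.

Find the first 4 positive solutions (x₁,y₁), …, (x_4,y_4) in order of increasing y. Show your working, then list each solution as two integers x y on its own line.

46 3
4231 276
389206 25389
35802721 2335512

√235 = [15; 3,30, …], period ℓ=2 (even) → k=1
step 0: (15, 1)  from 15·(1,0) + (0,1)
step 1: (46, 3)  from 3·(15,1) + (1,0)
→ (46, 3).  Check: 46²=2116, 235·3²=2115, difference 1.
(x_2, y_2) = (46·46 + 235·3·3, 46·3 + 3·46) = (4231, 276)
(x_3, y_3) = (46·4231 + 235·3·276, 46·276 + 3·4231) = (389206, 25389)
(x_4, y_4) = (46·389206 + 235·3·25389, 46·25389 + 3·389206) = (35802721, 2335512)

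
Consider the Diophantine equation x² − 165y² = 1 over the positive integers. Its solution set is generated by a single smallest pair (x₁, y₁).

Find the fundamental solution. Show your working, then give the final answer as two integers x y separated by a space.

1079 84

[12; 1,5,2,5,1,24] for √165; ℓ=6 ⇒ convergent index 5
a_0=12:  p_0=12·1+0=12,  q_0=12·0+1=1
a_1=1:  p_1=1·12+1=13,  q_1=1·1+0=1
a_2=5:  p_2=5·13+12=77,  q_2=5·1+1=6
…
a_4=5:  p_4=5·167+77=912,  q_4=5·13+6=71
a_5=1:  p_5=1·912+167=1079,  q_5=1·71+13=84
fundamental: x₁=1079, y₁=84  (since 1164241 − 165·7056 = 1)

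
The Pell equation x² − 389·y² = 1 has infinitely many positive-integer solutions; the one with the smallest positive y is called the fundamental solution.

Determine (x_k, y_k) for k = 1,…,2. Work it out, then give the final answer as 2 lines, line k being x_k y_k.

d=389: √d = [19; 1,2,1,1,1,1,2,1,38] (ℓ=9, odd), read p_17/q_17
step 0: (19, 1)  from 19·(1,0) + (0,1)
step 1: (20, 1)  from 1·(19,1) + (1,0)
…
step 6: (355, 18)  from 1·(217,11) + (138,7)
…
step 14: (556329, 28207)  from 1·(353911,17944) + (202418,10263)
step 15: (910240, 46151)  from 1·(556329,28207) + (353911,17944)
step 16: (2376809, 120509)  from 2·(910240,46151) + (556329,28207)
step 17: (3287049, 166660)  from 1·(2376809,120509) + (910240,46151)
fundamental: x₁=3287049, y₁=166660  (since 10804691128401 − 389·27775555600 = 1)
(x_2, y_2) = (3287049·3287049 + 389·166660·166660, 3287049·166660 + 166660·3287049) = (21609382256801, 1095639172680)

3287049 166660
21609382256801 1095639172680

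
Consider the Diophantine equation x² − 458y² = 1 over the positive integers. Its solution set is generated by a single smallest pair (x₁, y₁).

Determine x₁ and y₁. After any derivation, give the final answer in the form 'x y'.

22899 1070

d=458: √d = [21; 2,2,42] (ℓ=3, odd), read p_5/q_5
a_0=21:  p_0=21·1+0=21,  q_0=21·0+1=1
…
a_4=2:  p_4=2·4537+107=9181,  q_4=2·212+5=429
a_5=2:  p_5=2·9181+4537=22899,  q_5=2·429+212=1070
→ (22899, 1070).  Check: 22899²=524364201, 458·1070²=524364200, difference 1.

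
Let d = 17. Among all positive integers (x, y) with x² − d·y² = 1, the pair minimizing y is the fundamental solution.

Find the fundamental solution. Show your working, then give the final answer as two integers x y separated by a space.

33 8

[4; 8] for √17; ℓ=1 ⇒ convergent index 1
i=0: a=4 ⇒ p=4, q=1
i=1: a=8 ⇒ p=33, q=8
(x₁, y₁) = (33, 8);  33² − 17·8² = 1 ✓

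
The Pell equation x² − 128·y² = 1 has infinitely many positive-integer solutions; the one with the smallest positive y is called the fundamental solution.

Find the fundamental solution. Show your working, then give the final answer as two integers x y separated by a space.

577 51

√128 = [11; 3,5,3,22, …], period ℓ=4 (even) → k=3
a_0=11:  p_0=11·1+0=11,  q_0=11·0+1=1
…
a_2=5:  p_2=5·34+11=181,  q_2=5·3+1=16
a_3=3:  p_3=3·181+34=577,  q_3=3·16+3=51
fundamental: x₁=577, y₁=51  (since 332929 − 128·2601 = 1)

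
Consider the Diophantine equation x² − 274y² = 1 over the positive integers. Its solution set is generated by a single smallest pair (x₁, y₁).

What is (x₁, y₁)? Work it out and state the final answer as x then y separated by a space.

3959299 239190

√274 = [16; 1,1,4,4,1,1,32, …], period ℓ=7 (odd) → k=13
a_0=16:  p_0=16·1+0=16,  q_0=16·0+1=1
…
a_2=1:  p_2=1·17+16=33,  q_2=1·1+1=2
a_3=4:  p_3=4·33+17=149,  q_3=4·2+1=9
…
a_5=1:  p_5=1·629+149=778,  q_5=1·38+9=47
a_6=1:  p_6=1·778+629=1407,  q_6=1·47+38=85
a_7=32:  p_7=32·1407+778=45802,  q_7=32·85+47=2767
…
a_10=4:  p_10=4·93011+47209=419253,  q_10=4·5619+2852=25328
…
a_12=1:  p_12=1·1770023+419253=2189276,  q_12=1·106931+25328=132259
a_13=1:  p_13=1·2189276+1770023=3959299,  q_13=1·132259+106931=239190
(x₁, y₁) = (3959299, 239190);  3959299² − 274·239190² = 1 ✓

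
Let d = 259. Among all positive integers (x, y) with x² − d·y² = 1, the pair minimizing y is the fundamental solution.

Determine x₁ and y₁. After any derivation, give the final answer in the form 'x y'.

847225 52644

√259 = [16; 10,1,2,3,4,3,2,1,10,32, …], period ℓ=10 (even) → k=9
a_0=16:  p_0=16·1+0=16,  q_0=16·0+1=1
…
a_3=2:  p_3=2·177+161=515,  q_3=2·11+10=32
…
a_6=3:  p_6=3·7403+1722=23931,  q_6=3·460+107=1487
a_7=2:  p_7=2·23931+7403=55265,  q_7=2·1487+460=3434
a_8=1:  p_8=1·55265+23931=79196,  q_8=1·3434+1487=4921
a_9=10:  p_9=10·79196+55265=847225,  q_9=10·4921+3434=52644
fundamental: x₁=847225, y₁=52644  (since 717790200625 − 259·2771390736 = 1)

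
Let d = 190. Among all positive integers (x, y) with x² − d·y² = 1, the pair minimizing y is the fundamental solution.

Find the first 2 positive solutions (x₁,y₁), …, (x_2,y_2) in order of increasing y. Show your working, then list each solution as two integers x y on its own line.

d=190: √d = [13; 1,3,1,1,1,…,3,1,26] (ℓ=14, even), read p_13/q_13
k=0  a_k=13  p_k/q_k = 13/1
…
k=3  a_k=1  p_k/q_k = 69/5
…
k=5  a_k=1  p_k/q_k = 193/14
…
k=8  a_k=2  p_k/q_k = 2936/213
k=9  a_k=1  p_k/q_k = 4149/301
…
k=11  a_k=1  p_k/q_k = 11234/815
k=12  a_k=3  p_k/q_k = 40787/2959
k=13  a_k=1  p_k/q_k = 52021/3774
→ (52021, 3774).  Check: 52021²=2706184441, 190·3774²=2706184440, difference 1.
(x_2, y_2) = (52021·52021 + 190·3774·3774, 52021·3774 + 3774·52021) = (5412368881, 392654508)

52021 3774
5412368881 392654508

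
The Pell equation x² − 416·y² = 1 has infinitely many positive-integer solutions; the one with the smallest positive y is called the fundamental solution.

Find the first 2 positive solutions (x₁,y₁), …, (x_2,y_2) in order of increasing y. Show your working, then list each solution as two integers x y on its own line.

√416 → a₀=20, period (2,1,1,9,1,1,2,40); ℓ=8 even so k=7
k=0  a_k=20  p_k/q_k = 20/1
…
k=6  a_k=1  p_k/q_k = 2060/101
k=7  a_k=2  p_k/q_k = 5201/255
→ (5201, 255).  Check: 5201²=27050401, 416·255²=27050400, difference 1.
n=2: (5201,255)∘(5201,255) = (5201·5201+416·255·255, 5201·255+255·5201) = (54100801,2652510)

5201 255
54100801 2652510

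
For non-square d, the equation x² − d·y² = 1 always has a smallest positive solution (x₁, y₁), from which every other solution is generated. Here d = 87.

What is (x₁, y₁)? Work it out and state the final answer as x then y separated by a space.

28 3

√87 = [9; 3,18, …], period ℓ=2 (even) → k=1
k=0  a_k=9  p_k/q_k = 9/1
k=1  a_k=3  p_k/q_k = 28/3
fundamental: x₁=28, y₁=3  (since 784 − 87·9 = 1)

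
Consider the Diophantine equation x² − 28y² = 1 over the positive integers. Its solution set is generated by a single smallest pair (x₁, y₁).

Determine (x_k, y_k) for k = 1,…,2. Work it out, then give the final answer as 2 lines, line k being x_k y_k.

127 24
32257 6096

d=28: √d = [5; 3,2,3,10] (ℓ=4, even), read p_3/q_3
k=0  a_k=5  p_k/q_k = 5/1
k=1  a_k=3  p_k/q_k = 16/3
k=2  a_k=2  p_k/q_k = 37/7
k=3  a_k=3  p_k/q_k = 127/24
(x₁, y₁) = (127, 24);  127² − 28·24² = 1 ✓
(127+24√28)^2 = 32257 + 6096√28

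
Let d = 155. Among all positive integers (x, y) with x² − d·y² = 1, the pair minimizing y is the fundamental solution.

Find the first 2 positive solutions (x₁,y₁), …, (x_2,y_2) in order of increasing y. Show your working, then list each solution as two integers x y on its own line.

249 20
124001 9960

√155 → a₀=12, period (2,4,2,24); ℓ=4 even so k=3
i=0: a=12 ⇒ p=12, q=1
…
i=2: a=4 ⇒ p=112, q=9
i=3: a=2 ⇒ p=249, q=20
→ (249, 20).  Check: 249²=62001, 155·20²=62000, difference 1.
k=2:  x_2 = 249·249+155·20·20 = 124001,  y_2 = 249·20+20·249 = 9960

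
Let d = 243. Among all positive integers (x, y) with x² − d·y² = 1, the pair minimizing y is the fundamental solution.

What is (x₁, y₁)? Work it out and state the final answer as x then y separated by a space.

70226 4505

[15; 1,1,2,3,15,3,2,1,1,30] for √243; ℓ=10 ⇒ convergent index 9
k=0  a_k=15  p_k/q_k = 15/1
k=1  a_k=1  p_k/q_k = 16/1
k=2  a_k=1  p_k/q_k = 31/2
k=3  a_k=2  p_k/q_k = 78/5
k=4  a_k=3  p_k/q_k = 265/17
k=5  a_k=15  p_k/q_k = 4053/260
k=6  a_k=3  p_k/q_k = 12424/797
k=7  a_k=2  p_k/q_k = 28901/1854
k=8  a_k=1  p_k/q_k = 41325/2651
k=9  a_k=1  p_k/q_k = 70226/4505
fundamental: x₁=70226, y₁=4505  (since 4931691076 − 243·20295025 = 1)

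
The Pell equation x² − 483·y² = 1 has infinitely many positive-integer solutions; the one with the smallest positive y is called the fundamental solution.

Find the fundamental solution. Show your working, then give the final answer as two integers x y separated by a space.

d=483: √d = [21; 1,42] (ℓ=2, even), read p_1/q_1
a_0=21:  p_0=21·1+0=21,  q_0=21·0+1=1
a_1=1:  p_1=1·21+1=22,  q_1=1·1+0=1
(x₁, y₁) = (22, 1);  22² − 483·1² = 1 ✓

22 1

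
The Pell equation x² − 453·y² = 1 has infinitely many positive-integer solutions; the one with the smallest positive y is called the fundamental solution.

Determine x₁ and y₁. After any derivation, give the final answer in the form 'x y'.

1653751 77700

d=453: √d = [21; 3,1,1,10,14,10,1,1,3,42] (ℓ=10, even), read p_9/q_9
i=0: a=21 ⇒ p=21, q=1
i=1: a=3 ⇒ p=64, q=3
…
i=3: a=1 ⇒ p=149, q=7
…
i=5: a=14 ⇒ p=22199, q=1043
…
i=7: a=1 ⇒ p=245764, q=11547
i=8: a=1 ⇒ p=469329, q=22051
i=9: a=3 ⇒ p=1653751, q=77700
(x₁, y₁) = (1653751, 77700);  1653751² − 453·77700² = 1 ✓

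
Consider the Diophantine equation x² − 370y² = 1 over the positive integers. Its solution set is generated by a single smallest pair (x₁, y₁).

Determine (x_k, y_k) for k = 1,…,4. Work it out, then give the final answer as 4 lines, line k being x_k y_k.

213859 11118
91471343761 4755368724
39123940210553539 2033956799880714
16734013458886067250241 869959934526623861928

√370 = [19; 4,4,38, …], period ℓ=3 (odd) → k=5
step 0: (19, 1)  from 19·(1,0) + (0,1)
step 1: (77, 4)  from 4·(19,1) + (1,0)
step 2: (327, 17)  from 4·(77,4) + (19,1)
…
step 4: (50339, 2617)  from 4·(12503,650) + (327,17)
step 5: (213859, 11118)  from 4·(50339,2617) + (12503,650)
fundamental: x₁=213859, y₁=11118  (since 45735671881 − 370·123609924 = 1)
k=2:  x_2 = 213859·213859+370·11118·11118 = 91471343761,  y_2 = 213859·11118+11118·213859 = 4755368724
k=3:  x_3 = 213859·91471343761+370·11118·4755368724 = 39123940210553539,  y_3 = 213859·4755368724+11118·91471343761 = 2033956799880714
k=4:  x_4 = 213859·39123940210553539+370·11118·2033956799880714 = 16734013458886067250241,  y_4 = 213859·2033956799880714+11118·39123940210553539 = 869959934526623861928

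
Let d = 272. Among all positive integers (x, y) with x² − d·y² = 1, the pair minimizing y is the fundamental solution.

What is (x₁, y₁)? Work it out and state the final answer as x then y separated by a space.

d=272: √d = [16; 2,32] (ℓ=2, even), read p_1/q_1
i=0: a=16 ⇒ p=16, q=1
i=1: a=2 ⇒ p=33, q=2
fundamental: x₁=33, y₁=2  (since 1089 − 272·4 = 1)

33 2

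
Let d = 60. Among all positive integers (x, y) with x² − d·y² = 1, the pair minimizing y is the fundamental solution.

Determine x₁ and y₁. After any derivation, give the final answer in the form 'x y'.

31 4

√60 → a₀=7, period (1,2,1,14); ℓ=4 even so k=3
k=0  a_k=7  p_k/q_k = 7/1
k=1  a_k=1  p_k/q_k = 8/1
k=2  a_k=2  p_k/q_k = 23/3
k=3  a_k=1  p_k/q_k = 31/4
fundamental: x₁=31, y₁=4  (since 961 − 60·16 = 1)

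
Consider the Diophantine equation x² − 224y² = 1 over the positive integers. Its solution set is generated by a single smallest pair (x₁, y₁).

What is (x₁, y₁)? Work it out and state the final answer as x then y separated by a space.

d=224: √d = [14; 1,28] (ℓ=2, even), read p_1/q_1
k=0  a_k=14  p_k/q_k = 14/1
k=1  a_k=1  p_k/q_k = 15/1
fundamental: x₁=15, y₁=1  (since 225 − 224·1 = 1)

15 1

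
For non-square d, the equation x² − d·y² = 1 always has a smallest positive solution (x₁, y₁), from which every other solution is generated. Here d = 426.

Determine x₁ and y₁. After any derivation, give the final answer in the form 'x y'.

√426 → a₀=20, period (1,1,1,3,2,6,2,3,1,1,1,40); ℓ=12 even so k=11
k=0  a_k=20  p_k/q_k = 20/1
k=1  a_k=1  p_k/q_k = 21/1
k=2  a_k=1  p_k/q_k = 41/2
…
k=5  a_k=2  p_k/q_k = 516/25
…
k=9  a_k=1  p_k/q_k = 31971/1549
k=10  a_k=1  p_k/q_k = 56780/2751
k=11  a_k=1  p_k/q_k = 88751/4300
fundamental: x₁=88751, y₁=4300  (since 7876740001 − 426·18490000 = 1)

88751 4300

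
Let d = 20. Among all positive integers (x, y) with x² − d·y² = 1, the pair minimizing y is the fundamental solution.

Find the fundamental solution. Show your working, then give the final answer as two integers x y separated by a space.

√20 = [4; 2,8, …], period ℓ=2 (even) → k=1
a_0=4:  p_0=4·1+0=4,  q_0=4·0+1=1
a_1=2:  p_1=2·4+1=9,  q_1=2·1+0=2
fundamental: x₁=9, y₁=2  (since 81 − 20·4 = 1)

9 2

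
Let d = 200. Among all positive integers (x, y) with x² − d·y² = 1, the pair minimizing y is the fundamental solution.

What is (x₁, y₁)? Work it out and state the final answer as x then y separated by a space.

99 7

√200 = [14; 7,28, …], period ℓ=2 (even) → k=1
a_0=14:  p_0=14·1+0=14,  q_0=14·0+1=1
a_1=7:  p_1=7·14+1=99,  q_1=7·1+0=7
fundamental: x₁=99, y₁=7  (since 9801 − 200·49 = 1)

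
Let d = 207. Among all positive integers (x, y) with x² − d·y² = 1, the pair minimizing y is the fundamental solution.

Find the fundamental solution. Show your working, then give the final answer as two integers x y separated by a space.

1151 80

[14; 2,1,1,2,1,1,2,28] for √207; ℓ=8 ⇒ convergent index 7
step 0: (14, 1)  from 14·(1,0) + (0,1)
…
step 2: (43, 3)  from 1·(29,2) + (14,1)
step 3: (72, 5)  from 1·(43,3) + (29,2)
step 4: (187, 13)  from 2·(72,5) + (43,3)
step 5: (259, 18)  from 1·(187,13) + (72,5)
step 6: (446, 31)  from 1·(259,18) + (187,13)
step 7: (1151, 80)  from 2·(446,31) + (259,18)
fundamental: x₁=1151, y₁=80  (since 1324801 − 207·6400 = 1)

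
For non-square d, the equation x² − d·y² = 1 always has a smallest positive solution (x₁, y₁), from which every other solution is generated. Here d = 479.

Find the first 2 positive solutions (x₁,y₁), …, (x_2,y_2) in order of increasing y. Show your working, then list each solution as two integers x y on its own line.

√479 = [21; 1,7,1,3,2,21,2,3,1,7,1,42, …], period ℓ=12 (even) → k=11
a_0=21:  p_0=21·1+0=21,  q_0=21·0+1=1
…
a_2=7:  p_2=7·22+21=175,  q_2=7·1+1=8
…
a_6=21:  p_6=21·1729+766=37075,  q_6=21·79+35=1694
a_7=2:  p_7=2·37075+1729=75879,  q_7=2·1694+79=3467
…
a_9=1:  p_9=1·264712+75879=340591,  q_9=1·12095+3467=15562
a_10=7:  p_10=7·340591+264712=2648849,  q_10=7·15562+12095=121029
a_11=1:  p_11=1·2648849+340591=2989440,  q_11=1·121029+15562=136591
fundamental: x₁=2989440, y₁=136591  (since 8936751513600 − 479·18657101281 = 1)
n=2: (2989440,136591)∘(2989440,136591) = (2989440·2989440+479·136591·136591, 2989440·136591+136591·2989440) = (17873503027199,816661198080)

2989440 136591
17873503027199 816661198080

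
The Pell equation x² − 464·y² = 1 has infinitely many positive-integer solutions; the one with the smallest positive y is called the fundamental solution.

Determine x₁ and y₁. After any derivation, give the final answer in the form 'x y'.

9801 455

√464 = [21; 1,1,5,1,1,1,5,1,1,42, …], period ℓ=10 (even) → k=9
k=0  a_k=21  p_k/q_k = 21/1
k=1  a_k=1  p_k/q_k = 22/1
k=2  a_k=1  p_k/q_k = 43/2
k=3  a_k=5  p_k/q_k = 237/11
k=4  a_k=1  p_k/q_k = 280/13
k=5  a_k=1  p_k/q_k = 517/24
k=6  a_k=1  p_k/q_k = 797/37
…
k=8  a_k=1  p_k/q_k = 5299/246
k=9  a_k=1  p_k/q_k = 9801/455
fundamental: x₁=9801, y₁=455  (since 96059601 − 464·207025 = 1)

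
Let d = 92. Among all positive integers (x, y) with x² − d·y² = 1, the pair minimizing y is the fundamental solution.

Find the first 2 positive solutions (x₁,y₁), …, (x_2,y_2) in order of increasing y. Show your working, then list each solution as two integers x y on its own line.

1151 120
2649601 276240

√92 → a₀=9, period (1,1,2,4,2,1,1,18); ℓ=8 even so k=7
i=0: a=9 ⇒ p=9, q=1
…
i=2: a=1 ⇒ p=19, q=2
i=3: a=2 ⇒ p=48, q=5
…
i=5: a=2 ⇒ p=470, q=49
i=6: a=1 ⇒ p=681, q=71
i=7: a=1 ⇒ p=1151, q=120
→ (1151, 120).  Check: 1151²=1324801, 92·120²=1324800, difference 1.
(1151+120√92)^2 = 2649601 + 276240√92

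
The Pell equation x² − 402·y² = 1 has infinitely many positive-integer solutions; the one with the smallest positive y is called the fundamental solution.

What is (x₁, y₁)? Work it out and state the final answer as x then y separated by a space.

401 20

√402 = [20; 20,40, …], period ℓ=2 (even) → k=1
k=0  a_k=20  p_k/q_k = 20/1
k=1  a_k=20  p_k/q_k = 401/20
(x₁, y₁) = (401, 20);  401² − 402·20² = 1 ✓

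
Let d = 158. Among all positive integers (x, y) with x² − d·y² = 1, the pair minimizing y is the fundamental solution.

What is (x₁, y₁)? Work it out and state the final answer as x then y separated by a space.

7743 616

d=158: √d = [12; 1,1,3,12,3,1,1,24] (ℓ=8, even), read p_7/q_7
i=0: a=12 ⇒ p=12, q=1
i=1: a=1 ⇒ p=13, q=1
i=2: a=1 ⇒ p=25, q=2
i=3: a=3 ⇒ p=88, q=7
i=4: a=12 ⇒ p=1081, q=86
…
i=6: a=1 ⇒ p=4412, q=351
i=7: a=1 ⇒ p=7743, q=616
→ (7743, 616).  Check: 7743²=59954049, 158·616²=59954048, difference 1.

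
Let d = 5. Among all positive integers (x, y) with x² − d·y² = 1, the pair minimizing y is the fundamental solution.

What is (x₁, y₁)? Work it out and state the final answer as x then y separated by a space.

√5 = [2; 4, …], period ℓ=1 (odd) → k=1
a_0=2:  p_0=2·1+0=2,  q_0=2·0+1=1
a_1=4:  p_1=4·2+1=9,  q_1=4·1+0=4
→ (9, 4).  Check: 9²=81, 5·4²=80, difference 1.

9 4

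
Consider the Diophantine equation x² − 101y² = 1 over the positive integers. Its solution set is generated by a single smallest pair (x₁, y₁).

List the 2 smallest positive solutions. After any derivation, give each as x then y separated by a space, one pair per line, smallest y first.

√101 = [10; 20, …], period ℓ=1 (odd) → k=1
i=0: a=10 ⇒ p=10, q=1
i=1: a=20 ⇒ p=201, q=20
→ (201, 20).  Check: 201²=40401, 101·20²=40400, difference 1.
(201+20√101)^2 = 80801 + 8040√101

201 20
80801 8040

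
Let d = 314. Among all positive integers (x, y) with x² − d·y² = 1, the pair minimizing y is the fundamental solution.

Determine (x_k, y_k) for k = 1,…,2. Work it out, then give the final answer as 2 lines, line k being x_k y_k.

392499 22150
308110930001 17387705700

d=314: √d = [17; 1,2,1,1,2,1,34] (ℓ=7, odd), read p_13/q_13
a_0=17:  p_0=17·1+0=17,  q_0=17·0+1=1
a_1=1:  p_1=1·17+1=18,  q_1=1·1+0=1
a_2=2:  p_2=2·18+17=53,  q_2=2·1+1=3
a_3=1:  p_3=1·53+18=71,  q_3=1·3+1=4
…
a_5=2:  p_5=2·124+71=319,  q_5=2·7+4=18
a_6=1:  p_6=1·319+124=443,  q_6=1·18+7=25
a_7=34:  p_7=34·443+319=15381,  q_7=34·25+18=868
a_8=1:  p_8=1·15381+443=15824,  q_8=1·868+25=893
a_9=2:  p_9=2·15824+15381=47029,  q_9=2·893+868=2654
a_10=1:  p_10=1·47029+15824=62853,  q_10=1·2654+893=3547
a_11=1:  p_11=1·62853+47029=109882,  q_11=1·3547+2654=6201
a_12=2:  p_12=2·109882+62853=282617,  q_12=2·6201+3547=15949
a_13=1:  p_13=1·282617+109882=392499,  q_13=1·15949+6201=22150
→ (392499, 22150).  Check: 392499²=154055465001, 314·22150²=154055465000, difference 1.
k=2:  x_2 = 392499·392499+314·22150·22150 = 308110930001,  y_2 = 392499·22150+22150·392499 = 17387705700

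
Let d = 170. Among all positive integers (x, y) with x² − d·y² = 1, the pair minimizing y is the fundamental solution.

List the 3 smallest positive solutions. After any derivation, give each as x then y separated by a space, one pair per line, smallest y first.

339 26
229841 17628
155831859 11951758

d=170: √d = [13; 26] (ℓ=1, odd), read p_1/q_1
k=0  a_k=13  p_k/q_k = 13/1
k=1  a_k=26  p_k/q_k = 339/26
→ (339, 26).  Check: 339²=114921, 170·26²=114920, difference 1.
n=2: (339,26)∘(339,26) = (339·339+170·26·26, 339·26+26·339) = (229841,17628)
n=3: (229841,17628)∘(339,26) = (339·229841+170·26·17628, 339·17628+26·229841) = (155831859,11951758)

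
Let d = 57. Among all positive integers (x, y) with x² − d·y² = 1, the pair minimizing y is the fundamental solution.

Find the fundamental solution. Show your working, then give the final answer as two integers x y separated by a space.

√57 → a₀=7, period (1,1,4,1,1,14); ℓ=6 even so k=5
step 0: (7, 1)  from 7·(1,0) + (0,1)
step 1: (8, 1)  from 1·(7,1) + (1,0)
…
step 4: (83, 11)  from 1·(68,9) + (15,2)
step 5: (151, 20)  from 1·(83,11) + (68,9)
→ (151, 20).  Check: 151²=22801, 57·20²=22800, difference 1.

151 20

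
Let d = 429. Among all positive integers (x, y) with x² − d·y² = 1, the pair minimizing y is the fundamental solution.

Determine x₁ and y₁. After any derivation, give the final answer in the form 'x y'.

1524095 73584

√429 = [20; 1,2,2,9,1,12,1,9,2,2,1,40, …], period ℓ=12 (even) → k=11
a_0=20:  p_0=20·1+0=20,  q_0=20·0+1=1
a_1=1:  p_1=1·20+1=21,  q_1=1·1+0=1
a_2=2:  p_2=2·21+20=62,  q_2=2·1+1=3
…
a_7=1:  p_7=1·19511+1512=21023,  q_7=1·942+73=1015
a_8=9:  p_8=9·21023+19511=208718,  q_8=9·1015+942=10077
a_9=2:  p_9=2·208718+21023=438459,  q_9=2·10077+1015=21169
a_10=2:  p_10=2·438459+208718=1085636,  q_10=2·21169+10077=52415
a_11=1:  p_11=1·1085636+438459=1524095,  q_11=1·52415+21169=73584
→ (1524095, 73584).  Check: 1524095²=2322865569025, 429·73584²=2322865569024, difference 1.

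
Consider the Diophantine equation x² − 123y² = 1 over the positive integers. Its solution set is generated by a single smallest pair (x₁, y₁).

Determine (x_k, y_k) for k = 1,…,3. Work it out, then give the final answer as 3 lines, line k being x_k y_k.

[11; 11,22] for √123; ℓ=2 ⇒ convergent index 1
i=0: a=11 ⇒ p=11, q=1
i=1: a=11 ⇒ p=122, q=11
→ (122, 11).  Check: 122²=14884, 123·11²=14883, difference 1.
(x_2, y_2) = (122·122 + 123·11·11, 122·11 + 11·122) = (29767, 2684)
(x_3, y_3) = (122·29767 + 123·11·2684, 122·2684 + 11·29767) = (7263026, 654885)

122 11
29767 2684
7263026 654885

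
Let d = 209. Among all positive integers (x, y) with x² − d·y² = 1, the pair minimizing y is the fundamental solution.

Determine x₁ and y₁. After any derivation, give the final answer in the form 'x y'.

√209 → a₀=14, period (2,5,3,2,3,5,2,28); ℓ=8 even so k=7
k=0  a_k=14  p_k/q_k = 14/1
k=1  a_k=2  p_k/q_k = 29/2
k=2  a_k=5  p_k/q_k = 159/11
k=3  a_k=3  p_k/q_k = 506/35
…
k=6  a_k=5  p_k/q_k = 21266/1471
k=7  a_k=2  p_k/q_k = 46551/3220
fundamental: x₁=46551, y₁=3220  (since 2166995601 − 209·10368400 = 1)

46551 3220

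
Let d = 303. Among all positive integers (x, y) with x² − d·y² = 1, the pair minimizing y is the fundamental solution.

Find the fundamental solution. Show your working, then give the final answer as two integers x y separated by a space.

[17; 2,2,5,2,2,34] for √303; ℓ=6 ⇒ convergent index 5
k=0  a_k=17  p_k/q_k = 17/1
k=1  a_k=2  p_k/q_k = 35/2
…
k=3  a_k=5  p_k/q_k = 470/27
k=4  a_k=2  p_k/q_k = 1027/59
k=5  a_k=2  p_k/q_k = 2524/145
fundamental: x₁=2524, y₁=145  (since 6370576 − 303·21025 = 1)

2524 145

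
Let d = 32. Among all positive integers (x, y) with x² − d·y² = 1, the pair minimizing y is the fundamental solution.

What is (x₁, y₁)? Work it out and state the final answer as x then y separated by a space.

17 3

√32 = [5; 1,1,1,10, …], period ℓ=4 (even) → k=3
i=0: a=5 ⇒ p=5, q=1
…
i=2: a=1 ⇒ p=11, q=2
i=3: a=1 ⇒ p=17, q=3
fundamental: x₁=17, y₁=3  (since 289 − 32·9 = 1)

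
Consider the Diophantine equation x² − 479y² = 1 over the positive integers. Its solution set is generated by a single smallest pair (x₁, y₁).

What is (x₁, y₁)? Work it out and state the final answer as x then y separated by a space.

2989440 136591

√479 → a₀=21, period (1,7,1,3,2,21,2,3,1,7,1,42); ℓ=12 even so k=11
a_0=21:  p_0=21·1+0=21,  q_0=21·0+1=1
a_1=1:  p_1=1·21+1=22,  q_1=1·1+0=1
…
a_4=3:  p_4=3·197+175=766,  q_4=3·9+8=35
a_5=2:  p_5=2·766+197=1729,  q_5=2·35+9=79
…
a_8=3:  p_8=3·75879+37075=264712,  q_8=3·3467+1694=12095
…
a_10=7:  p_10=7·340591+264712=2648849,  q_10=7·15562+12095=121029
a_11=1:  p_11=1·2648849+340591=2989440,  q_11=1·121029+15562=136591
(x₁, y₁) = (2989440, 136591);  2989440² − 479·136591² = 1 ✓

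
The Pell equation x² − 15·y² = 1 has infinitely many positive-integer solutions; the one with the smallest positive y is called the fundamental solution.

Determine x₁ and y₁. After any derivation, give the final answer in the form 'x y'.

√15 → a₀=3, period (1,6); ℓ=2 even so k=1
step 0: (3, 1)  from 3·(1,0) + (0,1)
step 1: (4, 1)  from 1·(3,1) + (1,0)
(x₁, y₁) = (4, 1);  4² − 15·1² = 1 ✓

4 1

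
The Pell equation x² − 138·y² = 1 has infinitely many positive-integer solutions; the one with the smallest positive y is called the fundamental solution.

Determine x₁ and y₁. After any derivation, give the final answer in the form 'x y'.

47 4

√138 = [11; 1,2,1,22, …], period ℓ=4 (even) → k=3
i=0: a=11 ⇒ p=11, q=1
i=1: a=1 ⇒ p=12, q=1
i=2: a=2 ⇒ p=35, q=3
i=3: a=1 ⇒ p=47, q=4
→ (47, 4).  Check: 47²=2209, 138·4²=2208, difference 1.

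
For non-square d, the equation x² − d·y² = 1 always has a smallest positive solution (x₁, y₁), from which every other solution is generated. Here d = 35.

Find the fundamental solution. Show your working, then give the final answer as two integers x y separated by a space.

6 1

[5; 1,10] for √35; ℓ=2 ⇒ convergent index 1
i=0: a=5 ⇒ p=5, q=1
i=1: a=1 ⇒ p=6, q=1
→ (6, 1).  Check: 6²=36, 35·1²=35, difference 1.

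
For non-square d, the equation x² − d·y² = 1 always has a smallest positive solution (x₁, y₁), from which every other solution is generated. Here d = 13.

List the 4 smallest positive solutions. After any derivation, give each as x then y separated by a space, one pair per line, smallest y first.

√13 → a₀=3, period (1,1,1,1,6); ℓ=5 odd so k=9
k=0  a_k=3  p_k/q_k = 3/1
…
k=2  a_k=1  p_k/q_k = 7/2
k=3  a_k=1  p_k/q_k = 11/3
k=4  a_k=1  p_k/q_k = 18/5
…
k=6  a_k=1  p_k/q_k = 137/38
…
k=8  a_k=1  p_k/q_k = 393/109
k=9  a_k=1  p_k/q_k = 649/180
fundamental: x₁=649, y₁=180  (since 421201 − 13·32400 = 1)
(649+180√13)^2 = 842401 + 233640√13
(649+180√13)^3 = 1093435849 + 303264540√13
(649+180√13)^4 = 1419278889601 + 393637139280√13

649 180
842401 233640
1093435849 303264540
1419278889601 393637139280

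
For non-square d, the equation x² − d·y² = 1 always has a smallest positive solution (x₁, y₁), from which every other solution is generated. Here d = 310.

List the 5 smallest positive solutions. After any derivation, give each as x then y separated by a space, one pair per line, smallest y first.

848719 48204
1440647881921 81823301352
2445410459391369679 138889981000287972
4150932639366927117300481 235757131569084991314384
7045950797499272621676902497999 400183113896225599505705060220

√310 = [17; 1,1,1,1,5,…,1,1,34, …], period ℓ=16 (even) → k=15
a_0=17:  p_0=17·1+0=17,  q_0=17·0+1=1
a_1=1:  p_1=1·17+1=18,  q_1=1·1+0=1
a_2=1:  p_2=1·18+17=35,  q_2=1·1+1=2
a_3=1:  p_3=1·35+18=53,  q_3=1·2+1=3
a_4=1:  p_4=1·53+35=88,  q_4=1·3+2=5
a_5=5:  p_5=5·88+53=493,  q_5=5·5+3=28
a_6=3:  p_6=3·493+88=1567,  q_6=3·28+5=89
a_7=1:  p_7=1·1567+493=2060,  q_7=1·89+28=117
a_8=2:  p_8=2·2060+1567=5687,  q_8=2·117+89=323
a_9=1:  p_9=1·5687+2060=7747,  q_9=1·323+117=440
a_10=3:  p_10=3·7747+5687=28928,  q_10=3·440+323=1643
a_11=5:  p_11=5·28928+7747=152387,  q_11=5·1643+440=8655
…
a_13=1:  p_13=1·181315+152387=333702,  q_13=1·10298+8655=18953
a_14=1:  p_14=1·333702+181315=515017,  q_14=1·18953+10298=29251
a_15=1:  p_15=1·515017+333702=848719,  q_15=1·29251+18953=48204
(x₁, y₁) = (848719, 48204);  848719² − 310·48204² = 1 ✓
k=2:  x_2 = 848719·848719+310·48204·48204 = 1440647881921,  y_2 = 848719·48204+48204·848719 = 81823301352
k=3:  x_3 = 848719·1440647881921+310·48204·81823301352 = 2445410459391369679,  y_3 = 848719·81823301352+48204·1440647881921 = 138889981000287972
k=4:  x_4 = 848719·2445410459391369679+310·48204·138889981000287972 = 4150932639366927117300481,  y_4 = 848719·138889981000287972+48204·2445410459391369679 = 235757131569084991314384
k=5:  x_5 = 848719·4150932639366927117300481+310·48204·235757131569084991314384 = 7045950797499272621676902497999,  y_5 = 848719·235757131569084991314384+48204·4150932639366927117300481 = 400183113896225599505705060220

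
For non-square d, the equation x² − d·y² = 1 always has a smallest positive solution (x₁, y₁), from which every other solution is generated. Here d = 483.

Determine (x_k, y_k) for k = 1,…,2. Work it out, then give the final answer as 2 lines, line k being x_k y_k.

d=483: √d = [21; 1,42] (ℓ=2, even), read p_1/q_1
i=0: a=21 ⇒ p=21, q=1
i=1: a=1 ⇒ p=22, q=1
→ (22, 1).  Check: 22²=484, 483·1²=483, difference 1.
(x_2, y_2) = (22·22 + 483·1·1, 22·1 + 1·22) = (967, 44)

22 1
967 44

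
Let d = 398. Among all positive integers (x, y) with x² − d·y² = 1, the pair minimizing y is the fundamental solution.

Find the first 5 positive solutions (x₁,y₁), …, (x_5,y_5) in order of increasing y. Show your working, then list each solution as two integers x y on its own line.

399 20
318401 15960
254083599 12736060
202758393601 10163359920
161800944009999 8110348480100

d=398: √d = [19; 1,18,1,38] (ℓ=4, even), read p_3/q_3
k=0  a_k=19  p_k/q_k = 19/1
k=1  a_k=1  p_k/q_k = 20/1
k=2  a_k=18  p_k/q_k = 379/19
k=3  a_k=1  p_k/q_k = 399/20
fundamental: x₁=399, y₁=20  (since 159201 − 398·400 = 1)
n=2: (399,20)∘(399,20) = (399·399+398·20·20, 399·20+20·399) = (318401,15960)
n=3: (318401,15960)∘(399,20) = (399·318401+398·20·15960, 399·15960+20·318401) = (254083599,12736060)
n=4: (254083599,12736060)∘(399,20) = (399·254083599+398·20·12736060, 399·12736060+20·254083599) = (202758393601,10163359920)
n=5: (202758393601,10163359920)∘(399,20) = (399·202758393601+398·20·10163359920, 399·10163359920+20·202758393601) = (161800944009999,8110348480100)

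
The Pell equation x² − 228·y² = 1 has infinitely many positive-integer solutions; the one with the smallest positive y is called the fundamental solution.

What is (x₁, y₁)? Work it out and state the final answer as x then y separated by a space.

d=228: √d = [15; 10,30] (ℓ=2, even), read p_1/q_1
k=0  a_k=15  p_k/q_k = 15/1
k=1  a_k=10  p_k/q_k = 151/10
fundamental: x₁=151, y₁=10  (since 22801 − 228·100 = 1)

151 10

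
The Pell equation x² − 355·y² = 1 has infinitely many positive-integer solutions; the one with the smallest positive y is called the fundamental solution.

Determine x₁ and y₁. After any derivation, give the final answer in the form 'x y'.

[18; 1,5,3,3,1,6,1,3,3,5,1,36] for √355; ℓ=12 ⇒ convergent index 11
a_0=18:  p_0=18·1+0=18,  q_0=18·0+1=1
…
a_4=3:  p_4=3·358+113=1187,  q_4=3·19+6=63
a_5=1:  p_5=1·1187+358=1545,  q_5=1·63+19=82
a_6=6:  p_6=6·1545+1187=10457,  q_6=6·82+63=555
a_7=1:  p_7=1·10457+1545=12002,  q_7=1·555+82=637
a_8=3:  p_8=3·12002+10457=46463,  q_8=3·637+555=2466
…
a_10=5:  p_10=5·151391+46463=803418,  q_10=5·8035+2466=42641
a_11=1:  p_11=1·803418+151391=954809,  q_11=1·42641+8035=50676
→ (954809, 50676).  Check: 954809²=911660226481, 355·50676²=911660226480, difference 1.

954809 50676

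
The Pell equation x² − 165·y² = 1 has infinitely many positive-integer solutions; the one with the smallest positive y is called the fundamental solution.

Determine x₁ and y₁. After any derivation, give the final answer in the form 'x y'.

√165 → a₀=12, period (1,5,2,5,1,24); ℓ=6 even so k=5
a_0=12:  p_0=12·1+0=12,  q_0=12·0+1=1
a_1=1:  p_1=1·12+1=13,  q_1=1·1+0=1
a_2=5:  p_2=5·13+12=77,  q_2=5·1+1=6
…
a_4=5:  p_4=5·167+77=912,  q_4=5·13+6=71
a_5=1:  p_5=1·912+167=1079,  q_5=1·71+13=84
fundamental: x₁=1079, y₁=84  (since 1164241 − 165·7056 = 1)

1079 84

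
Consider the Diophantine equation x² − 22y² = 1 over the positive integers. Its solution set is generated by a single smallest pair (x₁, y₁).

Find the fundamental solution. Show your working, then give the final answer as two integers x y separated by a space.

[4; 1,2,4,2,1,8] for √22; ℓ=6 ⇒ convergent index 5
i=0: a=4 ⇒ p=4, q=1
…
i=2: a=2 ⇒ p=14, q=3
i=3: a=4 ⇒ p=61, q=13
i=4: a=2 ⇒ p=136, q=29
i=5: a=1 ⇒ p=197, q=42
fundamental: x₁=197, y₁=42  (since 38809 − 22·1764 = 1)

197 42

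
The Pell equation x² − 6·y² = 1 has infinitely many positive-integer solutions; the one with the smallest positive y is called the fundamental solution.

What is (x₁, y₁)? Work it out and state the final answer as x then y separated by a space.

5 2

√6 → a₀=2, period (2,4); ℓ=2 even so k=1
i=0: a=2 ⇒ p=2, q=1
i=1: a=2 ⇒ p=5, q=2
→ (5, 2).  Check: 5²=25, 6·2²=24, difference 1.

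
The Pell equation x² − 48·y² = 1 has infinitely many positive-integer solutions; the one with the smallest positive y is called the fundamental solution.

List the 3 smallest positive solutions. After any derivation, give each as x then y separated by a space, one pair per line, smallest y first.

7 1
97 14
1351 195

√48 = [6; 1,12, …], period ℓ=2 (even) → k=1
i=0: a=6 ⇒ p=6, q=1
i=1: a=1 ⇒ p=7, q=1
fundamental: x₁=7, y₁=1  (since 49 − 48·1 = 1)
k=2:  x_2 = 7·7+48·1·1 = 97,  y_2 = 7·1+1·7 = 14
k=3:  x_3 = 7·97+48·1·14 = 1351,  y_3 = 7·14+1·97 = 195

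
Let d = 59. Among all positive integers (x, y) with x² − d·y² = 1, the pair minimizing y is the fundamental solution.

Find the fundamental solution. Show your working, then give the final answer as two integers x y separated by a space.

530 69

√59 = [7; 1,2,7,2,1,14, …], period ℓ=6 (even) → k=5
i=0: a=7 ⇒ p=7, q=1
i=1: a=1 ⇒ p=8, q=1
i=2: a=2 ⇒ p=23, q=3
i=3: a=7 ⇒ p=169, q=22
i=4: a=2 ⇒ p=361, q=47
i=5: a=1 ⇒ p=530, q=69
(x₁, y₁) = (530, 69);  530² − 59·69² = 1 ✓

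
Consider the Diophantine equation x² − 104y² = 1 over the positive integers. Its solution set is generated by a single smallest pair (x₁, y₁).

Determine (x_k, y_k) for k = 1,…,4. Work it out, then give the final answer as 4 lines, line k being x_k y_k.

51 5
5201 510
530451 52015
54100801 5305020

√104 → a₀=10, period (5,20); ℓ=2 even so k=1
step 0: (10, 1)  from 10·(1,0) + (0,1)
step 1: (51, 5)  from 5·(10,1) + (1,0)
fundamental: x₁=51, y₁=5  (since 2601 − 104·25 = 1)
k=2:  x_2 = 51·51+104·5·5 = 5201,  y_2 = 51·5+5·51 = 510
k=3:  x_3 = 51·5201+104·5·510 = 530451,  y_3 = 51·510+5·5201 = 52015
k=4:  x_4 = 51·530451+104·5·52015 = 54100801,  y_4 = 51·52015+5·530451 = 5305020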